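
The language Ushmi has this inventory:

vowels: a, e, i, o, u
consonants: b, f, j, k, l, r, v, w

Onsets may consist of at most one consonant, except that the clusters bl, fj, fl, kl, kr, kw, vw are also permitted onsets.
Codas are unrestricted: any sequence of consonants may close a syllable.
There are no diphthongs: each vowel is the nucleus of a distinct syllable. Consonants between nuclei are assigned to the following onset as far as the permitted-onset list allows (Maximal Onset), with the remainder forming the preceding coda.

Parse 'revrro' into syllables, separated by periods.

revr.ro

The vowels are e, o — 2 nuclei, so 2 syllables.
/e…o/ gap (V1→V2): /vrr/ — longest licit onset from the right is /r/, leaving /vr/ as coda.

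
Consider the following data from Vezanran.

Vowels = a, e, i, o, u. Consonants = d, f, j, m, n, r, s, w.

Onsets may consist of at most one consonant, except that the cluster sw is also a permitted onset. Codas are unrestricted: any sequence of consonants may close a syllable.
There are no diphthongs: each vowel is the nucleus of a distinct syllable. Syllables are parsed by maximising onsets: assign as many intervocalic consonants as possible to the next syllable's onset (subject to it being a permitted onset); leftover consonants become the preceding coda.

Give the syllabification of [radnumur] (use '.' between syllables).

Nuclei (vowels): a, u, u → 3 syllables.
σ1/σ2 boundary: /dn/; trying suffixes from longest down, /n/ is the first permitted one, so coda /d/ | onset /n/.
σ2/σ3 boundary: /m/ → onset of the next syllable (single consonants are always licit onsets).

rad.nu.mur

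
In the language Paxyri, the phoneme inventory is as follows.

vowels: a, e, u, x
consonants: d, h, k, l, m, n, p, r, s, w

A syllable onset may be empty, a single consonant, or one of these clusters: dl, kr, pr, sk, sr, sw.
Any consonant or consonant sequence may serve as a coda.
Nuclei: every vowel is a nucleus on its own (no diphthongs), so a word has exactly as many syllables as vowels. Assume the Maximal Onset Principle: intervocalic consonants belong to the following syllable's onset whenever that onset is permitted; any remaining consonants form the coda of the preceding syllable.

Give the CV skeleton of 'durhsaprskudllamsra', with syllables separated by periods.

Nuclei (vowels): u, a, u, a, a → 5 syllables.
/u…a/ gap (V1→V2): /rhs/ splits as /rh/ + /s/ (/s/ is the longest suffix that is a licit onset).
/a…u/ gap (V2→V3): /prsk/ — longest licit onset from the right is /sk/, leaving /pr/ as coda.
/u…a/ gap (V3→V4): cluster /dll/ — the longest permitted-onset suffix is /l/; onset = /l/, preceding coda = /dl/.
/a…a/ gap (V4→V5): /msr/ splits as /m/ + /sr/ (/sr/ is the longest suffix that is a licit onset).
Result: durh.sapr.skudl.lam.sra.
Mapping each syllable to C/V: /durh/ → CVCC, /sapr/ → CVCC, /skudl/ → CCVCC, /lam/ → CVC, /sra/ → CCV.

CVCC.CVCC.CCVCC.CVC.CCV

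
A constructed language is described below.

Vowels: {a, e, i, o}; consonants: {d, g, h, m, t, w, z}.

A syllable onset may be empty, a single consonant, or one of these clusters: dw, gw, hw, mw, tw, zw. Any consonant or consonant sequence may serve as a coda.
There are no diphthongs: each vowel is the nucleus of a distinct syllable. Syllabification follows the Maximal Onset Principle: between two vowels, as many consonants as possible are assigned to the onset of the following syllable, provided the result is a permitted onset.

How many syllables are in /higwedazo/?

4

Nuclei (vowels): i, e, a, o → 4 syllables.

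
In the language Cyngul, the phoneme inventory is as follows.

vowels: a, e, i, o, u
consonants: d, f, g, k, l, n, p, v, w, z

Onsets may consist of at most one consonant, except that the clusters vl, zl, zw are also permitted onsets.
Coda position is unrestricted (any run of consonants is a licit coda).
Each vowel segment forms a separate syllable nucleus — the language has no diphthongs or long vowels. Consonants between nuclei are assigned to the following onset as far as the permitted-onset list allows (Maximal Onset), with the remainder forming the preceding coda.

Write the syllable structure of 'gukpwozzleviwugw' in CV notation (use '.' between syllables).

CVCC.CVC.CCV.CV.CVCC

The vowels are u, o, e, i, u — 5 nuclei, so 5 syllables.
/u…o/ gap (V1→V2): /kpw/; trying suffixes from longest down, /w/ is the first permitted one, so coda /kp/ | onset /w/.
/o…e/ gap (V2→V3): cluster /zzl/ — the longest permitted-onset suffix is /zl/; onset = /zl/, preceding coda = /z/.
/e…i/ gap (V3→V4): /v/ is a single consonant, so it becomes the next onset.
/i…u/ gap (V4→V5): /w/ → onset of the next syllable (single consonants are always licit onsets).
Result: gukp.woz.zle.vi.wugw.
Mapping each syllable to C/V: /gukp/ → CVCC, /woz/ → CVC, /zle/ → CCV, /vi/ → CV, /wugw/ → CVCC.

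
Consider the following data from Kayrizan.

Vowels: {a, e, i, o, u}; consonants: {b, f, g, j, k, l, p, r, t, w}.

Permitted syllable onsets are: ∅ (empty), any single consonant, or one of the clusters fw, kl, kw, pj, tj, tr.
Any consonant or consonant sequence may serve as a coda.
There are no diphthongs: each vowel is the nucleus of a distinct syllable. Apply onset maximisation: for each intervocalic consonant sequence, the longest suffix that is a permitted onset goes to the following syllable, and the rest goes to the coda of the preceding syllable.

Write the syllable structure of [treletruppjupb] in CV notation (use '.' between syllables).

Vowels present: e, e, u, u; each is a nucleus, giving 4 syllables.
/e…e/ gap (V1→V2): just /l/ — single C goes to the following onset.
/e…u/ gap (V2→V3): cluster /tr/ — /tr/ is itself a permitted onset, so the whole cluster goes right; preceding coda = ∅.
/u…u/ gap (V3→V4): /ppj/ splits as /p/ + /pj/ (/pj/ is the longest suffix that is a licit onset).
Result: tre.le.trup.pjupb.
Mapping each syllable to C/V: /tre/ → CCV, /le/ → CV, /trup/ → CCVC, /pjupb/ → CCVCC.

CCV.CV.CCVC.CCVCC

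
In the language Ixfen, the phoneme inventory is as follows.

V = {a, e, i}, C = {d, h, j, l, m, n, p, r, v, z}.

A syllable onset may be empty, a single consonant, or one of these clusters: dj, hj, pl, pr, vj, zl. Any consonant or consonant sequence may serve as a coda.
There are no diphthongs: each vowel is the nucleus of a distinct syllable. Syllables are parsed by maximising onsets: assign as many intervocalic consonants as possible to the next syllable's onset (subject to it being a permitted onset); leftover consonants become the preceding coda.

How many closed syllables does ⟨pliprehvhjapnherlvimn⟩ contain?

Vowels present: i, e, a, e, i; each is a nucleus, giving 5 syllables.
/i…e/ gap (V1→V2): cluster /pr/ — /pr/ is itself a permitted onset, so the whole cluster goes right; preceding coda = ∅.
/e…a/ gap (V2→V3): /hvhj/ splits as /hv/ + /hj/ (/hj/ is the longest suffix that is a licit onset).
/a…e/ gap (V3→V4): /pnh/ — longest licit onset from the right is /h/, leaving /pn/ as coda.
/e…i/ gap (V4→V5): cluster /rlv/ — the longest permitted-onset suffix is /v/; onset = /v/, preceding coda = /rl/.
So the parse is pli.prehv.hjapn.herl.vimn.
Classifying each syllable: /pli/ (open), /prehv/ (closed), /hjapn/ (closed), /herl/ (closed), /vimn/ (closed).
Closed syllables: 4.

4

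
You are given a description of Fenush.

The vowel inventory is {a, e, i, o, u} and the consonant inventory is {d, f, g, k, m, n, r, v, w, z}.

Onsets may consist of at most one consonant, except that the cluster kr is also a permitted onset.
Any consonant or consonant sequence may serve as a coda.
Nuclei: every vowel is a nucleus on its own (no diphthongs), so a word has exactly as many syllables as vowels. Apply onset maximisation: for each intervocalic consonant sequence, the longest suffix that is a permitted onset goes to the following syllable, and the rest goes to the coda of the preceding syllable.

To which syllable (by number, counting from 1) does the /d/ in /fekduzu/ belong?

2

Vowels present: e, u, u; each is a nucleus, giving 3 syllables.
V1 /e/ – V2 /u/: /kd/; trying suffixes from longest down, /d/ is the first permitted one, so coda /k/ | onset /d/.
V2 /u/ – V3 /u/: /z/ → onset of the next syllable (single consonants are always licit onsets).
Putting it together: fek.du.zu.
The /d/ is in the onset of syllable 2 (/du/).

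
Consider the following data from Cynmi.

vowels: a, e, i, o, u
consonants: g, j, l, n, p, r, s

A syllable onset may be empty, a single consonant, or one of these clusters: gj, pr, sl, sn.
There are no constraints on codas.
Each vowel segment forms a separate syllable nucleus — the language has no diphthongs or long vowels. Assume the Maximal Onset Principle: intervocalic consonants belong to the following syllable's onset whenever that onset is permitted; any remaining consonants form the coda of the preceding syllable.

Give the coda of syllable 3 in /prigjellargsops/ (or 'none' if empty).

rg

The vowels are i, e, a, o — 4 nuclei, so 4 syllables.
V1 /i/ – V2 /e/: /gj/ — entire cluster is a permitted onset → onset /gj/, coda ∅.
V2 /e/ – V3 /a/: /ll/ splits as /l/ + /l/ (/l/ is the longest suffix that is a licit onset).
V3 /a/ – V4 /o/: /rgs/; trying suffixes from longest down, /s/ is the first permitted one, so coda /rg/ | onset /s/.
Putting it together: pri.gjel.larg.sops.
Syllable 3 is /larg/: onset /l/, nucleus /a/, coda /rg/.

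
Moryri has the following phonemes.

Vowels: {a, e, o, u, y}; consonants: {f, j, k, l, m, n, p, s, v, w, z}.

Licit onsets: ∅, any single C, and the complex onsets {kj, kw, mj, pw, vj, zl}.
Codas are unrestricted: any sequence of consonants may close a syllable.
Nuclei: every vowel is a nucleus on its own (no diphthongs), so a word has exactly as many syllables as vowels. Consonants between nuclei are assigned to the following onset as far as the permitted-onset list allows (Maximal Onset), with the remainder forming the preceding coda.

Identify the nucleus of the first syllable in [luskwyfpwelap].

The vowels are u, y, e, a — 4 nuclei, so 4 syllables.
The first nucleus (vowel 1 from the left) is /u/.

u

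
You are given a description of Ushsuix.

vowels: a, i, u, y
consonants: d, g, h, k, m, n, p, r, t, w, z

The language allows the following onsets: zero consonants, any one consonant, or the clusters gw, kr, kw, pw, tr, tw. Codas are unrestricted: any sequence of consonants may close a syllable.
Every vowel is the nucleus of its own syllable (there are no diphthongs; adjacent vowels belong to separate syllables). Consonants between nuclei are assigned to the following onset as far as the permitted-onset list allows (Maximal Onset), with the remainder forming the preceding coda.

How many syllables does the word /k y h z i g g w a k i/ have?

Vowels present: y, i, a, i; each is a nucleus, giving 4 syllables.

4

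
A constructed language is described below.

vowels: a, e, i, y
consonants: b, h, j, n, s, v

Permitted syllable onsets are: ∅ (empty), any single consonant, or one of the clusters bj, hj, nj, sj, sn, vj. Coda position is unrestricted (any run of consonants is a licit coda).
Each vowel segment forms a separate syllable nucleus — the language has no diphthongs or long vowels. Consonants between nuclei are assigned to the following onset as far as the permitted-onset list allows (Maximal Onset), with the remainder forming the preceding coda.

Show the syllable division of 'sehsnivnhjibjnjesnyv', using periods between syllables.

seh.snivn.hjibj.nje.snyv

The vowels are e, i, i, e, y — 5 nuclei, so 5 syllables.
σ1/σ2 boundary: cluster /hsn/ — the longest permitted-onset suffix is /sn/; onset = /sn/, preceding coda = /h/.
σ2/σ3 boundary: cluster /vnhj/ — the longest permitted-onset suffix is /hj/; onset = /hj/, preceding coda = /vn/.
σ3/σ4 boundary: cluster /bjnj/ — the longest permitted-onset suffix is /nj/; onset = /nj/, preceding coda = /bj/.
σ4/σ5 boundary: /sn/ — entire cluster is a permitted onset → onset /sn/, coda ∅.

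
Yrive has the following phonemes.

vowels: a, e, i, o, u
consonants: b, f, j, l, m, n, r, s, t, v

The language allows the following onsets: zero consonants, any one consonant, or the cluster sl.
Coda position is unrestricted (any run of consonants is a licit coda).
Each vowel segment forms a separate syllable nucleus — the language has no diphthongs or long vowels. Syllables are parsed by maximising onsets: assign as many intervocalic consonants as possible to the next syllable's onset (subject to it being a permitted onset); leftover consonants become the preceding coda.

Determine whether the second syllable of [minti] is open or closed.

open

Vowels present: i, i; each is a nucleus, giving 2 syllables.
Between /i/ (V1) and /i/ (V2): /nt/; trying suffixes from longest down, /t/ is the first permitted one, so coda /n/ | onset /t/.
So the parse is min.ti.
Syllable 2 is /ti/; it ends in its nucleus with no coda, so it is open.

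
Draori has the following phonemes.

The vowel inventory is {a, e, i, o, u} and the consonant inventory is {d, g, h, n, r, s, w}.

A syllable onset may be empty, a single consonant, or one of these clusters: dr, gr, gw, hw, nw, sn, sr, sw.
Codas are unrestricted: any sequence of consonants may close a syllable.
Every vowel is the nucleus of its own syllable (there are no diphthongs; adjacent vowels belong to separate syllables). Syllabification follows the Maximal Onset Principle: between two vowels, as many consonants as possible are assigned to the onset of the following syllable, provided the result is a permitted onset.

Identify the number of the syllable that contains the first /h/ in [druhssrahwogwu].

1

The vowels are u, a, o, u — 4 nuclei, so 4 syllables.
Between /u/ (V1) and /a/ (V2): /hssr/; trying suffixes from longest down, /sr/ is the first permitted one, so coda /hs/ | onset /sr/.
Between /a/ (V2) and /o/ (V3): /hw/ is a licit onset in full, so it all attaches to the next syllable.
Between /o/ (V3) and /u/ (V4): /gw/ — entire cluster is a permitted onset → onset /gw/, coda ∅.
Putting it together: druhs.sra.hwo.gwu.
The first /h/ is in the coda of syllable 1 (/druhs/).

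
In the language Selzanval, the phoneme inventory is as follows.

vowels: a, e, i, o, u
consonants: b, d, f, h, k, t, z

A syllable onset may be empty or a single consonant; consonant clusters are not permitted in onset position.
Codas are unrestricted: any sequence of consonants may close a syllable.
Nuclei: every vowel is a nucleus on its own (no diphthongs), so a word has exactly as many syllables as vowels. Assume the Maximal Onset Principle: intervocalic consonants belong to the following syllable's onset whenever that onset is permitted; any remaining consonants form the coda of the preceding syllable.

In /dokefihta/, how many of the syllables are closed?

1

The vowels are o, e, i, a — 4 nuclei, so 4 syllables.
Between /o/ (V1) and /e/ (V2): /k/ → onset of the next syllable (single consonants are always licit onsets).
Between /e/ (V2) and /i/ (V3): /f/ is a single consonant, so it becomes the next onset.
Between /i/ (V3) and /a/ (V4): /ht/; trying suffixes from longest down, /t/ is the first permitted one, so coda /h/ | onset /t/.
So the parse is do.ke.fih.ta.
Classifying each syllable: /do/ (open), /ke/ (open), /fih/ (closed), /ta/ (open).
Closed syllables: 1.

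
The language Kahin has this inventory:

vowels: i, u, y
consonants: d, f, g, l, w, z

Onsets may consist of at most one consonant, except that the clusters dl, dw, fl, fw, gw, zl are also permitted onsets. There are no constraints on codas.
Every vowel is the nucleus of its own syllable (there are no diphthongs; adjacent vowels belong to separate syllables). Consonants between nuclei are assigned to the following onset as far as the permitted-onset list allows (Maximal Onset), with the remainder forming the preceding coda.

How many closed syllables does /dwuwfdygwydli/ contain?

The vowels are u, y, y, i — 4 nuclei, so 4 syllables.
Between /u/ (V1) and /y/ (V2): /wfd/; trying suffixes from longest down, /d/ is the first permitted one, so coda /wf/ | onset /d/.
Between /y/ (V2) and /y/ (V3): /gw/ is a licit onset in full, so it all attaches to the next syllable.
Between /y/ (V3) and /i/ (V4): /dl/ — entire cluster is a permitted onset → onset /dl/, coda ∅.
Putting it together: dwuwf.dy.gwy.dli.
Classifying each syllable: /dwuwf/ (closed), /dy/ (open), /gwy/ (open), /dli/ (open).
Closed syllables: 1.

1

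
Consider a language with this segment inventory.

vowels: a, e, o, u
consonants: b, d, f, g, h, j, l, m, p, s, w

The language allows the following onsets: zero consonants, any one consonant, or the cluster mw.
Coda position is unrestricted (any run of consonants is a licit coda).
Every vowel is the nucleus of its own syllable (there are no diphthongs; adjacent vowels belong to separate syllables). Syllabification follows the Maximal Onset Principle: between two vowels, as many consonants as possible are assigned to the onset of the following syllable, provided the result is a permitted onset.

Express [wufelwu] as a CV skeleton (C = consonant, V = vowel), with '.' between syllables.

CV.CVC.CV

Nuclei (vowels): u, e, u → 3 syllables.
/u…e/ gap (V1→V2): just /f/ — single C goes to the following onset.
/e…u/ gap (V2→V3): /lw/ — longest licit onset from the right is /w/, leaving /l/ as coda.
So the parse is wu.fel.wu.
Mapping each syllable to C/V: /wu/ → CV, /fel/ → CVC, /wu/ → CV.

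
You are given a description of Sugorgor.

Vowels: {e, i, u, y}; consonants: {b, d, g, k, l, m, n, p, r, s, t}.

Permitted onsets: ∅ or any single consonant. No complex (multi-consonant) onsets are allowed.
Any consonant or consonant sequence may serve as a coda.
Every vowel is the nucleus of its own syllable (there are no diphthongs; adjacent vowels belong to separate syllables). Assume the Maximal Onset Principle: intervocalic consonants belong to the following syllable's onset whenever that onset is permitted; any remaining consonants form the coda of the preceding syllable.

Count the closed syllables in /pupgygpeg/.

3

Nuclei (vowels): u, y, e → 3 syllables.
/u…y/ gap (V1→V2): /pg/ splits as /p/ + /g/ (/g/ is the longest suffix that is a licit onset).
/y…e/ gap (V2→V3): /gp/ — longest licit onset from the right is /p/, leaving /g/ as coda.
Result: pup.gyg.peg.
Classifying each syllable: /pup/ (closed), /gyg/ (closed), /peg/ (closed).
Closed syllables: 3.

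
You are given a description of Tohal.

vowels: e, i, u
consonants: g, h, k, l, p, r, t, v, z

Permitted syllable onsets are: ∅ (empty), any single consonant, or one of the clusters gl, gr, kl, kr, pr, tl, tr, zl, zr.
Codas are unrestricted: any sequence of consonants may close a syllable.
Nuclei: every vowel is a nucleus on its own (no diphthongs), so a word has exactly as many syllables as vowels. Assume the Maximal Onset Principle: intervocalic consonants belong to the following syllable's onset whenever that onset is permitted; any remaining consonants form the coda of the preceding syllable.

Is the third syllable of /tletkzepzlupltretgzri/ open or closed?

The vowels are e, e, u, e, i — 5 nuclei, so 5 syllables.
/e…e/ gap (V1→V2): /tkz/ — longest licit onset from the right is /z/, leaving /tk/ as coda.
/e…u/ gap (V2→V3): /pzl/ splits as /p/ + /zl/ (/zl/ is the longest suffix that is a licit onset).
/u…e/ gap (V3→V4): /pltr/ splits as /pl/ + /tr/ (/tr/ is the longest suffix that is a licit onset).
/e…i/ gap (V4→V5): /tgzr/ splits as /tg/ + /zr/ (/zr/ is the longest suffix that is a licit onset).
Result: tletk.zep.zlupl.tretg.zri.
Syllable 3 is /zlupl/ with coda /pl/, so it is closed.

closed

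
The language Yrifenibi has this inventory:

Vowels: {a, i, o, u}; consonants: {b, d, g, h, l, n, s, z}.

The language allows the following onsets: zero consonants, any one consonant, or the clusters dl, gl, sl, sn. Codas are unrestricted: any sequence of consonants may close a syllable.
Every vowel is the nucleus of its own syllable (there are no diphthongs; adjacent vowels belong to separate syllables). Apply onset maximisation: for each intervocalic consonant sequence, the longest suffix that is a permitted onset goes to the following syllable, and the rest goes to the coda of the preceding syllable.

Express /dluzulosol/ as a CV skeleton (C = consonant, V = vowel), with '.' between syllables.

Vowels present: u, u, o, o; each is a nucleus, giving 4 syllables.
σ1/σ2 boundary: just /z/ — single C goes to the following onset.
σ2/σ3 boundary: just /l/ — single C goes to the following onset.
σ3/σ4 boundary: /s/ is a single consonant, so it becomes the next onset.
So the parse is dlu.zu.lo.sol.
Mapping each syllable to C/V: /dlu/ → CCV, /zu/ → CV, /lo/ → CV, /sol/ → CVC.

CCV.CV.CV.CVC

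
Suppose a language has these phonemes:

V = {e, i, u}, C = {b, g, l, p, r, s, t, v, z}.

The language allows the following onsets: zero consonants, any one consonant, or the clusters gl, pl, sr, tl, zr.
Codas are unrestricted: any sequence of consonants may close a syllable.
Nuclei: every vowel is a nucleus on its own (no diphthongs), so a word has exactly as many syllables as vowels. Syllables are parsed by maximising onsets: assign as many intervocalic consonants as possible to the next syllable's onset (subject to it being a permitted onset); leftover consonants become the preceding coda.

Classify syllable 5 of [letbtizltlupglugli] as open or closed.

open

The vowels are e, i, u, u, i — 5 nuclei, so 5 syllables.
Between /e/ (V1) and /i/ (V2): /tbt/ — longest licit onset from the right is /t/, leaving /tb/ as coda.
Between /i/ (V2) and /u/ (V3): /zltl/ splits as /zl/ + /tl/ (/tl/ is the longest suffix that is a licit onset).
Between /u/ (V3) and /u/ (V4): /pgl/ — longest licit onset from the right is /gl/, leaving /p/ as coda.
Between /u/ (V4) and /i/ (V5): cluster /gl/ — /gl/ is itself a permitted onset, so the whole cluster goes right; preceding coda = ∅.
Putting it together: letb.tizl.tlup.glu.gli.
Syllable 5 is /gli/; it ends in its nucleus with no coda, so it is open.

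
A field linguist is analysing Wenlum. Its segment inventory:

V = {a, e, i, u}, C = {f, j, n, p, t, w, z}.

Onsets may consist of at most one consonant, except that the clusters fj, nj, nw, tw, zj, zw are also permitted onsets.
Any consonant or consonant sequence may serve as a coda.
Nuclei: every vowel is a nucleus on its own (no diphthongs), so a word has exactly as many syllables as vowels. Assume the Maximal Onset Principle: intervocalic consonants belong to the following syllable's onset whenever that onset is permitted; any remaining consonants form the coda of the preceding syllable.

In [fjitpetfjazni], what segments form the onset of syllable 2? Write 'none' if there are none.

p

The vowels are i, e, a, i — 4 nuclei, so 4 syllables.
V1 /i/ – V2 /e/: cluster /tp/ — the longest permitted-onset suffix is /p/; onset = /p/, preceding coda = /t/.
V2 /e/ – V3 /a/: /tfj/ splits as /t/ + /fj/ (/fj/ is the longest suffix that is a licit onset).
V3 /a/ – V4 /i/: /zn/; trying suffixes from longest down, /n/ is the first permitted one, so coda /z/ | onset /n/.
So the parse is fjit.pet.fjaz.ni.
Syllable 2 is /pet/: onset /p/, nucleus /e/, coda /t/.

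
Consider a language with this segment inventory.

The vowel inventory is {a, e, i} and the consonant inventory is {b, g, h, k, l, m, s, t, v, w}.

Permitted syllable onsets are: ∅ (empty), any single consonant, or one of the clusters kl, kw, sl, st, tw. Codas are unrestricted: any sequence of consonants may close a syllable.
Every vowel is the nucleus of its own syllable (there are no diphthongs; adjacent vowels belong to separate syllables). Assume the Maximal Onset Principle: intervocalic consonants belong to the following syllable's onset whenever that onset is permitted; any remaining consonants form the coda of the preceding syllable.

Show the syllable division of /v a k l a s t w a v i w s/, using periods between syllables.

The vowels are a, a, a, i — 4 nuclei, so 4 syllables.
Between /a/ (V1) and /a/ (V2): cluster /kl/ — /kl/ is itself a permitted onset, so the whole cluster goes right; preceding coda = ∅.
Between /a/ (V2) and /a/ (V3): cluster /stw/ — the longest permitted-onset suffix is /tw/; onset = /tw/, preceding coda = /s/.
Between /a/ (V3) and /i/ (V4): just /v/ — single C goes to the following onset.

va.klas.twa.viws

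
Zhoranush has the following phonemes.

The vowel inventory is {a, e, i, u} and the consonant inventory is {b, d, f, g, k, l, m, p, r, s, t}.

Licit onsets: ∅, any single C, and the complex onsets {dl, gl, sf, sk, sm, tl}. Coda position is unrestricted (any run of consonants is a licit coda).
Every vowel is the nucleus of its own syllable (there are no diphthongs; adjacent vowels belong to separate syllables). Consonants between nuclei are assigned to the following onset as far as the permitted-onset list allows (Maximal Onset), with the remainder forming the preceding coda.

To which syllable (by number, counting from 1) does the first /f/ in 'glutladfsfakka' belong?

2

Nuclei (vowels): u, a, a, a → 4 syllables.
V1 /u/ – V2 /a/: /tl/ — entire cluster is a permitted onset → onset /tl/, coda ∅.
V2 /a/ – V3 /a/: /dfsf/ — longest licit onset from the right is /sf/, leaving /df/ as coda.
V3 /a/ – V4 /a/: /kk/ splits as /k/ + /k/ (/k/ is the longest suffix that is a licit onset).
Putting it together: glu.tladf.sfak.ka.
The first /f/ is in the coda of syllable 2 (/tladf/).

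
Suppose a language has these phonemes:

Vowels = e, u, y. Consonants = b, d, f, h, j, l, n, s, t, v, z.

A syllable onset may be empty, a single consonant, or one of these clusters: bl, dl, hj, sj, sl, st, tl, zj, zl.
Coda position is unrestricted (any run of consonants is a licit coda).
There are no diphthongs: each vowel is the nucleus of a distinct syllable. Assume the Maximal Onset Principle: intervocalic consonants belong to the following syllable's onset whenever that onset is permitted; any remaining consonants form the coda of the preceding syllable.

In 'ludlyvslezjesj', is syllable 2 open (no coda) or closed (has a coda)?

Nuclei (vowels): u, y, e, e → 4 syllables.
V1 /u/ – V2 /y/: /dl/ — entire cluster is a permitted onset → onset /dl/, coda ∅.
V2 /y/ – V3 /e/: /vsl/ splits as /v/ + /sl/ (/sl/ is the longest suffix that is a licit onset).
V3 /e/ – V4 /e/: /zj/ is a licit onset in full, so it all attaches to the next syllable.
Result: lu.dlyv.sle.zjesj.
Syllable 2 is /dlyv/ with coda /v/, so it is closed.

closed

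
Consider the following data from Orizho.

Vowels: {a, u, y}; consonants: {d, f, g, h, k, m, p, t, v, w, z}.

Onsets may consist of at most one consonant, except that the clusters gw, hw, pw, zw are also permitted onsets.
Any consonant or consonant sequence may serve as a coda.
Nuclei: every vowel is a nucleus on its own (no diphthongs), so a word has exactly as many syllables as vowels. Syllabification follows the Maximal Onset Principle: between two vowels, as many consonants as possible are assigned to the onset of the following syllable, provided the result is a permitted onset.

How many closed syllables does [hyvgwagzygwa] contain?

2

The vowels are y, a, y, a — 4 nuclei, so 4 syllables.
Between /y/ (V1) and /a/ (V2): /vgw/ splits as /v/ + /gw/ (/gw/ is the longest suffix that is a licit onset).
Between /a/ (V2) and /y/ (V3): /gz/ — longest licit onset from the right is /z/, leaving /g/ as coda.
Between /y/ (V3) and /a/ (V4): cluster /gw/ — /gw/ is itself a permitted onset, so the whole cluster goes right; preceding coda = ∅.
Syllabification: hyv.gwag.zy.gwa.
Classifying each syllable: /hyv/ (closed), /gwag/ (closed), /zy/ (open), /gwa/ (open).
Closed syllables: 2.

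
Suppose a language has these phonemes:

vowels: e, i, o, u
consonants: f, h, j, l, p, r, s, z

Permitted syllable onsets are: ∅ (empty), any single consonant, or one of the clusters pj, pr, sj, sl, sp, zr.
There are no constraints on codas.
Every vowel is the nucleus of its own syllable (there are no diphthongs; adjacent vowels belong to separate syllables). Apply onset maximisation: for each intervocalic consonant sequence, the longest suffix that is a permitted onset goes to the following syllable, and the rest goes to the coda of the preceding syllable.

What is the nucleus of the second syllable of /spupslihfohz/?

i

The vowels are u, i, o — 3 nuclei, so 3 syllables.
The second nucleus (vowel 2 from the left) is /i/.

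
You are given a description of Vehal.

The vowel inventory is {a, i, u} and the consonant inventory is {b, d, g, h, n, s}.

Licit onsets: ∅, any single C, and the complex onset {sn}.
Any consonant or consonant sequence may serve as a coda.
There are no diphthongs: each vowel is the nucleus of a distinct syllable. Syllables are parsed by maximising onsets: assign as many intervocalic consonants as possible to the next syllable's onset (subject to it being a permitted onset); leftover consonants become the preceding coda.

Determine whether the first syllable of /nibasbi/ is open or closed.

open

The vowels are i, a, i — 3 nuclei, so 3 syllables.
Between /i/ (V1) and /a/ (V2): just /b/ — single C goes to the following onset.
Between /a/ (V2) and /i/ (V3): /sb/ — longest licit onset from the right is /b/, leaving /s/ as coda.
So the parse is ni.bas.bi.
Syllable 1 is /ni/; it ends in its nucleus with no coda, so it is open.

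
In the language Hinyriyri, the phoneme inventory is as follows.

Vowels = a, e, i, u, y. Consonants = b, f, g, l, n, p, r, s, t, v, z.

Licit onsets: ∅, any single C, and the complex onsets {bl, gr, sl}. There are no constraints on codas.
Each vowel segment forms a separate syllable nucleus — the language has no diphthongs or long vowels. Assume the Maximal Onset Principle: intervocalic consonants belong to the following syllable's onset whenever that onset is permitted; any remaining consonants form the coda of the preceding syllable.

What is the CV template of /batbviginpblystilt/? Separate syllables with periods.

CVCC.CV.CVCC.CCVC.CVCC

Vowels present: a, i, i, y, i; each is a nucleus, giving 5 syllables.
Between /a/ (V1) and /i/ (V2): /tbv/ splits as /tb/ + /v/ (/v/ is the longest suffix that is a licit onset).
Between /i/ (V2) and /i/ (V3): /g/ → onset of the next syllable (single consonants are always licit onsets).
Between /i/ (V3) and /y/ (V4): /npbl/ — longest licit onset from the right is /bl/, leaving /np/ as coda.
Between /y/ (V4) and /i/ (V5): /st/ splits as /s/ + /t/ (/t/ is the longest suffix that is a licit onset).
So the parse is batb.vi.ginp.blys.tilt.
Mapping each syllable to C/V: /batb/ → CVCC, /vi/ → CV, /ginp/ → CVCC, /blys/ → CCVC, /tilt/ → CVCC.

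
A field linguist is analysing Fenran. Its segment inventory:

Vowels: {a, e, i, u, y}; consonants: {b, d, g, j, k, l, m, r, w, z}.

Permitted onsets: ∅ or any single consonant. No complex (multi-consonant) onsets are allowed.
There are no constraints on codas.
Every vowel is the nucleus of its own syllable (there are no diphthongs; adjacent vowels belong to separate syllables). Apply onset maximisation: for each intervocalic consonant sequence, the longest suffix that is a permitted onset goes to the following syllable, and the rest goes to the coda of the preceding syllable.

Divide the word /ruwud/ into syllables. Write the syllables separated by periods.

ru.wud

The vowels are u, u — 2 nuclei, so 2 syllables.
V1 /u/ – V2 /u/: /w/ → onset of the next syllable (single consonants are always licit onsets).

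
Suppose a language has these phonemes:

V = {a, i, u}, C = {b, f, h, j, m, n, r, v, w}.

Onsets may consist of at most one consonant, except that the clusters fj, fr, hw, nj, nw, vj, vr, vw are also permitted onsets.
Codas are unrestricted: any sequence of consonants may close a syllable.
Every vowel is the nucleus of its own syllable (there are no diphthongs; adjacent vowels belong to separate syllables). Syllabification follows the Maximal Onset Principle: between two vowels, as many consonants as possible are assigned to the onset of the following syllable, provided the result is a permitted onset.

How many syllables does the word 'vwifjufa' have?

3

Vowels present: i, u, a; each is a nucleus, giving 3 syllables.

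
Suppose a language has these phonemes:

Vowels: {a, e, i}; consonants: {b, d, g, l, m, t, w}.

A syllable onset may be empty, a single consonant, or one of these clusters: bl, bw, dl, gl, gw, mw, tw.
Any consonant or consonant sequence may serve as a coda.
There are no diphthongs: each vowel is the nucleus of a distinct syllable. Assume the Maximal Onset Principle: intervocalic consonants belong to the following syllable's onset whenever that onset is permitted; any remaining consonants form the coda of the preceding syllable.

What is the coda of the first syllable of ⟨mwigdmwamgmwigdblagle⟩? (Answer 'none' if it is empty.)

gd

The vowels are i, a, i, a, e — 5 nuclei, so 5 syllables.
Between /i/ (V1) and /a/ (V2): cluster /gdmw/ — the longest permitted-onset suffix is /mw/; onset = /mw/, preceding coda = /gd/.
Between /a/ (V2) and /i/ (V3): /mgmw/ — longest licit onset from the right is /mw/, leaving /mg/ as coda.
Between /i/ (V3) and /a/ (V4): /gdbl/; trying suffixes from longest down, /bl/ is the first permitted one, so coda /gd/ | onset /bl/.
Between /a/ (V4) and /e/ (V5): cluster /gl/ — /gl/ is itself a permitted onset, so the whole cluster goes right; preceding coda = ∅.
Putting it together: mwigd.mwamg.mwigd.bla.gle.
Syllable 1 is /mwigd/: onset /mw/, nucleus /i/, coda /gd/.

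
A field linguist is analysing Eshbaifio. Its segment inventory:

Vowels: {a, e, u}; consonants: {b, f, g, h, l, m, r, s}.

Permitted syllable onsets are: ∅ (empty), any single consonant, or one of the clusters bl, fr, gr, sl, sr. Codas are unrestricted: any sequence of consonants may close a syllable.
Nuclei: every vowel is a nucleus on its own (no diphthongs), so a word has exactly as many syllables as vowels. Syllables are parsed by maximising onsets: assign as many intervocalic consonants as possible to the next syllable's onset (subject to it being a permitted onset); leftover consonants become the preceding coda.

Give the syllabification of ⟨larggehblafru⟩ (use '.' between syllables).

The vowels are a, e, a, u — 4 nuclei, so 4 syllables.
/a…e/ gap (V1→V2): cluster /rgg/ — the longest permitted-onset suffix is /g/; onset = /g/, preceding coda = /rg/.
/e…a/ gap (V2→V3): /hbl/; trying suffixes from longest down, /bl/ is the first permitted one, so coda /h/ | onset /bl/.
/a…u/ gap (V3→V4): cluster /fr/ — /fr/ is itself a permitted onset, so the whole cluster goes right; preceding coda = ∅.

larg.geh.bla.fru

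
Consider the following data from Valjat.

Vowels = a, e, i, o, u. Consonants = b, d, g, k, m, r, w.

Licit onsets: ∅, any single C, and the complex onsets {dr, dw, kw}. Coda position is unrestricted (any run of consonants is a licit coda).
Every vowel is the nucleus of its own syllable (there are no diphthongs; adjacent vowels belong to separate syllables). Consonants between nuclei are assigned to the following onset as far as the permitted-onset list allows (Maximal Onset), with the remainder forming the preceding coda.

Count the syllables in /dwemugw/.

Vowels present: e, u; each is a nucleus, giving 2 syllables.

2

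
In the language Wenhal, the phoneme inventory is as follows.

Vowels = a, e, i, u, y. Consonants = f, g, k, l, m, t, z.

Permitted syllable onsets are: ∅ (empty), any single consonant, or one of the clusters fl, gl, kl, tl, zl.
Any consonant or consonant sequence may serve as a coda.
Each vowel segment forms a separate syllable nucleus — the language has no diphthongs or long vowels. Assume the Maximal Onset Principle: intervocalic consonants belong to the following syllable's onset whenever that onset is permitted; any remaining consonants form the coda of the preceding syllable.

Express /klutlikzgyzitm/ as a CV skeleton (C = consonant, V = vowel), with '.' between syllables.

CCV.CCVCC.CV.CVCC

Nuclei (vowels): u, i, y, i → 4 syllables.
σ1/σ2 boundary: /tl/ is a licit onset in full, so it all attaches to the next syllable.
σ2/σ3 boundary: cluster /kzg/ — the longest permitted-onset suffix is /g/; onset = /g/, preceding coda = /kz/.
σ3/σ4 boundary: /z/ is a single consonant, so it becomes the next onset.
So the parse is klu.tlikz.gy.zitm.
Mapping each syllable to C/V: /klu/ → CCV, /tlikz/ → CCVCC, /gy/ → CV, /zitm/ → CVCC.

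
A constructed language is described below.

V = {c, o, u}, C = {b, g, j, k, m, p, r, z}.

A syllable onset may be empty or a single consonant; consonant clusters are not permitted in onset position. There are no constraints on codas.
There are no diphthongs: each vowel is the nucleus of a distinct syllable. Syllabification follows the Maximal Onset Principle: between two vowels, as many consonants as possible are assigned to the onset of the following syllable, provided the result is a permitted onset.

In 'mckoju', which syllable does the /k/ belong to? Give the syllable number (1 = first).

Nuclei (vowels): c, o, u → 3 syllables.
V1 /c/ – V2 /o/: /k/ is a single consonant, so it becomes the next onset.
V2 /o/ – V3 /u/: /j/ → onset of the next syllable (single consonants are always licit onsets).
So the parse is mc.ko.ju.
The /k/ is in the onset of syllable 2 (/ko/).

2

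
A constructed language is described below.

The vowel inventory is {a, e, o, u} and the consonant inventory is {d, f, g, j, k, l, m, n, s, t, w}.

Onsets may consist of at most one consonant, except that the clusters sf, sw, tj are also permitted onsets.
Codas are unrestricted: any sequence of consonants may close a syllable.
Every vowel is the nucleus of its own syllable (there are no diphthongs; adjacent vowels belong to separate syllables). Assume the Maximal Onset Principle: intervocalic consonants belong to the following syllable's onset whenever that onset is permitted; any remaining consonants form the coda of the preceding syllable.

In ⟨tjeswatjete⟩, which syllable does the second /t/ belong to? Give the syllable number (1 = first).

The vowels are e, a, e, e — 4 nuclei, so 4 syllables.
σ1/σ2 boundary: /sw/ — entire cluster is a permitted onset → onset /sw/, coda ∅.
σ2/σ3 boundary: /tj/ is a licit onset in full, so it all attaches to the next syllable.
σ3/σ4 boundary: /t/ is a single consonant, so it becomes the next onset.
So the parse is tje.swa.tje.te.
The second /t/ is in the onset of syllable 3 (/tje/).

3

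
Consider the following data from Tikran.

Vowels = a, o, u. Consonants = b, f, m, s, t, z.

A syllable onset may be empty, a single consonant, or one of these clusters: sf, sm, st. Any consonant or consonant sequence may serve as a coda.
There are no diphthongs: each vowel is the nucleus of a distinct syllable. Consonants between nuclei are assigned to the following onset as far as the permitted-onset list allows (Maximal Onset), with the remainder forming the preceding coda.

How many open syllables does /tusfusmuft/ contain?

The vowels are u, u, u — 3 nuclei, so 3 syllables.
Between /u/ (V1) and /u/ (V2): cluster /sf/ — /sf/ is itself a permitted onset, so the whole cluster goes right; preceding coda = ∅.
Between /u/ (V2) and /u/ (V3): /sm/ — entire cluster is a permitted onset → onset /sm/, coda ∅.
Syllabification: tu.sfu.smuft.
Classifying each syllable: /tu/ (open), /sfu/ (open), /smuft/ (closed).
Open syllables: 2.

2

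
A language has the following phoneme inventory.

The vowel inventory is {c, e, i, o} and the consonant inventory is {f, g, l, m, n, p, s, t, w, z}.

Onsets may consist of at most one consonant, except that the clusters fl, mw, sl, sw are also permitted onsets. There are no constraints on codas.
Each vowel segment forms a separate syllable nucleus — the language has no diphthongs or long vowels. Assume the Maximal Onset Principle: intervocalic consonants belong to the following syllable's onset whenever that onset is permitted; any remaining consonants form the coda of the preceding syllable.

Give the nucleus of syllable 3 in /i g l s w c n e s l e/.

e

Vowels present: i, c, e, e; each is a nucleus, giving 4 syllables.
The third nucleus (vowel 3 from the left) is /e/.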